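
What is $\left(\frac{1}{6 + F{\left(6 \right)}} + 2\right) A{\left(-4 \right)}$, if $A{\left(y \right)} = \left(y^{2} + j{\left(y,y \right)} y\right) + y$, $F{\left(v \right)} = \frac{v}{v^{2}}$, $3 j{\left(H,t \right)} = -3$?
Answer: $\frac{1280}{37} \approx 34.595$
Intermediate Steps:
$j{\left(H,t \right)} = -1$ ($j{\left(H,t \right)} = \frac{1}{3} \left(-3\right) = -1$)
$F{\left(v \right)} = \frac{1}{v}$ ($F{\left(v \right)} = \frac{v}{v^{2}} = \frac{1}{v}$)
$A{\left(y \right)} = y^{2}$ ($A{\left(y \right)} = \left(y^{2} - y\right) + y = y^{2}$)
$\left(\frac{1}{6 + F{\left(6 \right)}} + 2\right) A{\left(-4 \right)} = \left(\frac{1}{6 + \frac{1}{6}} + 2\right) \left(-4\right)^{2} = \left(\frac{1}{6 + \frac{1}{6}} + 2\right) 16 = \left(\frac{1}{\frac{37}{6}} + 2\right) 16 = \left(\frac{6}{37} + 2\right) 16 = \frac{80}{37} \cdot 16 = \frac{1280}{37}$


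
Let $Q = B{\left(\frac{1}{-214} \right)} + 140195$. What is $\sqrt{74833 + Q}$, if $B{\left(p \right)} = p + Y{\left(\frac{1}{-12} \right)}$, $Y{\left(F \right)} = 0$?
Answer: $\frac{\sqrt{9847422074}}{214} \approx 463.71$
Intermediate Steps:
$B{\left(p \right)} = p$ ($B{\left(p \right)} = p + 0 = p$)
$Q = \frac{30001729}{214}$ ($Q = \frac{1}{-214} + 140195 = - \frac{1}{214} + 140195 = \frac{30001729}{214} \approx 1.402 \cdot 10^{5}$)
$\sqrt{74833 + Q} = \sqrt{74833 + \frac{30001729}{214}} = \sqrt{\frac{46015991}{214}} = \frac{\sqrt{9847422074}}{214}$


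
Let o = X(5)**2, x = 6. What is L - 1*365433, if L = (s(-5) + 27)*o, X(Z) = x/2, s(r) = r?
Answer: -365235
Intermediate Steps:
X(Z) = 3 (X(Z) = 6/2 = 6*(1/2) = 3)
o = 9 (o = 3**2 = 9)
L = 198 (L = (-5 + 27)*9 = 22*9 = 198)
L - 1*365433 = 198 - 1*365433 = 198 - 365433 = -365235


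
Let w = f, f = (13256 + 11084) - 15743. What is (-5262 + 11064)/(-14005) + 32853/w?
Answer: 410226471/120400985 ≈ 3.4072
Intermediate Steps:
f = 8597 (f = 24340 - 15743 = 8597)
w = 8597
(-5262 + 11064)/(-14005) + 32853/w = (-5262 + 11064)/(-14005) + 32853/8597 = 5802*(-1/14005) + 32853*(1/8597) = -5802/14005 + 32853/8597 = 410226471/120400985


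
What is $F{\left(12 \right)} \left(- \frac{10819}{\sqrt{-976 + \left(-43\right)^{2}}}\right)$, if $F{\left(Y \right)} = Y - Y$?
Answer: $0$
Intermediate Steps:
$F{\left(Y \right)} = 0$
$F{\left(12 \right)} \left(- \frac{10819}{\sqrt{-976 + \left(-43\right)^{2}}}\right) = 0 \left(- \frac{10819}{\sqrt{-976 + \left(-43\right)^{2}}}\right) = 0 \left(- \frac{10819}{\sqrt{-976 + 1849}}\right) = 0 \left(- \frac{10819}{\sqrt{873}}\right) = 0 \left(- \frac{10819}{3 \sqrt{97}}\right) = 0 \left(- 10819 \frac{\sqrt{97}}{291}\right) = 0 \left(- \frac{10819 \sqrt{97}}{291}\right) = 0$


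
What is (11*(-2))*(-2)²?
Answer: -88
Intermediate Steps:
(11*(-2))*(-2)² = -22*4 = -88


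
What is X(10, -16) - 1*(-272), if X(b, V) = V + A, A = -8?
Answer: 248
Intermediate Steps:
X(b, V) = -8 + V (X(b, V) = V - 8 = -8 + V)
X(10, -16) - 1*(-272) = (-8 - 16) - 1*(-272) = -24 + 272 = 248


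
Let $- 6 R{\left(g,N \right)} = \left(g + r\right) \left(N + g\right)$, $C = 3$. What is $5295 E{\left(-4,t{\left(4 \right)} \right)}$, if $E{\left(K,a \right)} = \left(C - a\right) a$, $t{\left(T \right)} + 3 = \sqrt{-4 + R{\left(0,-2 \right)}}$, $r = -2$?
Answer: $-70600 + 15885 i \sqrt{42} \approx -70600.0 + 1.0295 \cdot 10^{5} i$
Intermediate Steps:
$R{\left(g,N \right)} = - \frac{\left(-2 + g\right) \left(N + g\right)}{6}$ ($R{\left(g,N \right)} = - \frac{\left(g - 2\right) \left(N + g\right)}{6} = - \frac{\left(-2 + g\right) \left(N + g\right)}{6}$)
$t{\left(T \right)} = -3 + \frac{i \sqrt{42}}{3}$ ($t{\left(T \right)} = -3 + \sqrt{-4 + \left(- \frac{0^{2}}{6} + \frac{1}{3} \left(-2\right) + \frac{1}{3} \cdot 0 - \left(- \frac{1}{3}\right) 0\right)} = -3 + \sqrt{-4 + \left(\left(- \frac{1}{6}\right) 0 - \frac{2}{3} + 0 + 0\right)} = -3 + \sqrt{-4 + \left(0 - \frac{2}{3} + 0 + 0\right)} = -3 + \sqrt{-4 - \frac{2}{3}} = -3 + \sqrt{- \frac{14}{3}} = -3 + \frac{i \sqrt{42}}{3}$)
$E{\left(K,a \right)} = a \left(3 - a\right)$ ($E{\left(K,a \right)} = \left(3 - a\right) a = a \left(3 - a\right)$)
$5295 E{\left(-4,t{\left(4 \right)} \right)} = 5295 \left(-3 + \frac{i \sqrt{42}}{3}\right) \left(3 - \left(-3 + \frac{i \sqrt{42}}{3}\right)\right) = 5295 \left(-3 + \frac{i \sqrt{42}}{3}\right) \left(3 + \left(3 - \frac{i \sqrt{42}}{3}\right)\right) = 5295 \left(-3 + \frac{i \sqrt{42}}{3}\right) \left(6 - \frac{i \sqrt{42}}{3}\right)$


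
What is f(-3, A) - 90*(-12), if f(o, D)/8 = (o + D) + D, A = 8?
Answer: 1184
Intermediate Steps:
f(o, D) = 8*o + 16*D (f(o, D) = 8*((o + D) + D) = 8*((D + o) + D) = 8*(o + 2*D) = 8*o + 16*D)
f(-3, A) - 90*(-12) = (8*(-3) + 16*8) - 90*(-12) = (-24 + 128) + 1080 = 104 + 1080 = 1184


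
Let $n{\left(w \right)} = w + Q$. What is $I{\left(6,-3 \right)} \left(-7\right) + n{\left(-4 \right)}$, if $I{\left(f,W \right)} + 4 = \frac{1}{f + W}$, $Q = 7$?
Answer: $\frac{86}{3} \approx 28.667$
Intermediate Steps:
$I{\left(f,W \right)} = -4 + \frac{1}{W + f}$ ($I{\left(f,W \right)} = -4 + \frac{1}{f + W} = -4 + \frac{1}{W + f}$)
$n{\left(w \right)} = 7 + w$ ($n{\left(w \right)} = w + 7 = 7 + w$)
$I{\left(6,-3 \right)} \left(-7\right) + n{\left(-4 \right)} = \frac{1 - -12 - 24}{-3 + 6} \left(-7\right) + \left(7 - 4\right) = \frac{1 + 12 - 24}{3} \left(-7\right) + 3 = \frac{1}{3} \left(-11\right) \left(-7\right) + 3 = \left(- \frac{11}{3}\right) \left(-7\right) + 3 = \frac{77}{3} + 3 = \frac{86}{3}$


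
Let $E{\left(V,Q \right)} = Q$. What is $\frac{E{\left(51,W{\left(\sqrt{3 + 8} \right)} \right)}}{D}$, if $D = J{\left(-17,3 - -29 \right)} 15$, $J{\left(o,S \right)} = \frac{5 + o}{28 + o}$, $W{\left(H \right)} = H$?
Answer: $- \frac{11 \sqrt{11}}{180} \approx -0.20268$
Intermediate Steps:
$J{\left(o,S \right)} = \frac{5 + o}{28 + o}$
$D = - \frac{180}{11}$ ($D = \frac{5 - 17}{28 - 17} \cdot 15 = \frac{1}{11} \left(-12\right) 15 = \left(- \frac{12}{11}\right) 15 = - \frac{180}{11} \approx -16.364$)
$\frac{E{\left(51,W{\left(\sqrt{3 + 8} \right)} \right)}}{D} = \frac{\sqrt{3 + 8}}{- \frac{180}{11}} = \sqrt{11} \left(- \frac{11}{180}\right) = - \frac{11 \sqrt{11}}{180}$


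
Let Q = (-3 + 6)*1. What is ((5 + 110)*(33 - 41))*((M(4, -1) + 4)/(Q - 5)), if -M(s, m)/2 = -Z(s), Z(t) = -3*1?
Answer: -920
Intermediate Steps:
Z(t) = -3
M(s, m) = -6 (M(s, m) = -(-2)*(-3) = -2*3 = -6)
Q = 3 (Q = 3*1 = 3)
((5 + 110)*(33 - 41))*((M(4, -1) + 4)/(Q - 5)) = ((5 + 110)*(33 - 41))*((-6 + 4)/(3 - 5)) = (115*(-8))*(-2/(-2)) = -(-1840)*(-1)/2 = -920*1 = -920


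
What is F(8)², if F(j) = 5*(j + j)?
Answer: 6400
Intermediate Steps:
F(j) = 10*j (F(j) = 5*(2*j) = 10*j)
F(8)² = (10*8)² = 80² = 6400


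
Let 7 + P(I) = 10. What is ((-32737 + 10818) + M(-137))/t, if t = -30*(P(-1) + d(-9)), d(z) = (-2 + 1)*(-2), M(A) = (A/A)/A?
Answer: 500484/3425 ≈ 146.13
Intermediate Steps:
P(I) = 3 (P(I) = -7 + 10 = 3)
M(A) = 1/A
d(z) = 2 (d(z) = -1*(-2) = 2)
t = -150 (t = -30*(3 + 2) = -30*5 = -150)
((-32737 + 10818) + M(-137))/t = ((-32737 + 10818) + 1/(-137))/(-150) = (-21919 - 1/137)*(-1/150) = -3002904/137*(-1/150) = 500484/3425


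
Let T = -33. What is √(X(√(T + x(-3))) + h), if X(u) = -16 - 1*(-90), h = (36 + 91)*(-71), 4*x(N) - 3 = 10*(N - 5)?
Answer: I*√8943 ≈ 94.567*I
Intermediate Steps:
x(N) = -47/4 + 5*N/2 (x(N) = ¾ + (10*(N - 5))/4 = ¾ + (10*(-5 + N))/4 = ¾ + (-50 + 10*N)/4 = ¾ + (-25/2 + 5*N/2) = -47/4 + 5*N/2)
h = -9017 (h = 127*(-71) = -9017)
X(u) = 74 (X(u) = -16 + 90 = 74)
√(X(√(T + x(-3))) + h) = √(74 - 9017) = √(-8943) = I*√8943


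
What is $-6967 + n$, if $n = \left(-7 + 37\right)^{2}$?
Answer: $-6067$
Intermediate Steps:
$n = 900$ ($n = 30^{2} = 900$)
$-6967 + n = -6967 + 900 = -6067$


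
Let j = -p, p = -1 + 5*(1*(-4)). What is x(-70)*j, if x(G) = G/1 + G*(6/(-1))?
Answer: 7350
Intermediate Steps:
x(G) = -5*G (x(G) = G*1 + G*(6*(-1)) = G + G*(-6) = G - 6*G = -5*G)
p = -21 (p = -1 + 5*(-4) = -1 - 20 = -21)
j = 21 (j = -1*(-21) = 21)
x(-70)*j = -5*(-70)*21 = 350*21 = 7350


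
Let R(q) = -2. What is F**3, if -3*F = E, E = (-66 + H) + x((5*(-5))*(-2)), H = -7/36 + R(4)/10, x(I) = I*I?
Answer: -84055876223031649/157464000 ≈ -5.3381e+8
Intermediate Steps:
x(I) = I**2
H = -71/180 (H = -7/36 - 2/10 = -7*1/36 - 2*1/10 = -7/36 - 1/5 = -71/180 ≈ -0.39444)
E = 438049/180 (E = (-66 - 71/180) + ((5*(-5))*(-2))**2 = -11951/180 + (-25*(-2))**2 = -11951/180 + 50**2 = -11951/180 + 2500 = 438049/180 ≈ 2433.6)
F = -438049/540 (F = -1/3*438049/180 = -438049/540 ≈ -811.20)
F**3 = (-438049/540)**3 = -84055876223031649/157464000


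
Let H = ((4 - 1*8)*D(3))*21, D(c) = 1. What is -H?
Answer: 84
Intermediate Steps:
H = -84 (H = ((4 - 1*8)*1)*21 = ((4 - 8)*1)*21 = -4*1*21 = -4*21 = -84)
-H = -1*(-84) = 84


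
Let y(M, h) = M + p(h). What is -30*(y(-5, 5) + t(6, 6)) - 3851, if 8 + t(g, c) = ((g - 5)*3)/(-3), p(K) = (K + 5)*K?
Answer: -4931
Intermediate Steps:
p(K) = K*(5 + K) (p(K) = (5 + K)*K = K*(5 + K))
y(M, h) = M + h*(5 + h)
t(g, c) = -3 - g (t(g, c) = -8 + ((g - 5)*3)/(-3) = -8 + ((-5 + g)*3)*(-⅓) = -8 + (-15 + 3*g)*(-⅓) = -8 + (5 - g) = -3 - g)
-30*(y(-5, 5) + t(6, 6)) - 3851 = -30*((-5 + 5*(5 + 5)) + (-3 - 1*6)) - 3851 = -30*((-5 + 5*10) + (-3 - 6)) - 3851 = -30*((-5 + 50) - 9) - 3851 = -30*(45 - 9) - 3851 = -30*36 - 3851 = -1080 - 3851 = -4931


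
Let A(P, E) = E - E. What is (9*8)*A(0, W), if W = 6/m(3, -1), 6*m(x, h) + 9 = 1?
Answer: 0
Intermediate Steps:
m(x, h) = -4/3 (m(x, h) = -3/2 + (⅙)*1 = -3/2 + ⅙ = -4/3)
W = -9/2 (W = 6/(-4/3) = 6*(-¾) = -9/2 ≈ -4.5000)
A(P, E) = 0
(9*8)*A(0, W) = (9*8)*0 = 72*0 = 0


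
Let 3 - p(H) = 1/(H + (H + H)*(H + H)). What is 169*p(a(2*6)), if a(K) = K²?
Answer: 42125447/83088 ≈ 507.00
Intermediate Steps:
p(H) = 3 - 1/(H + 4*H²) (p(H) = 3 - 1/(H + (H + H)*(H + H)) = 3 - 1/(H + (2*H)*(2*H)) = 3 - 1/(H + 4*H²))
169*p(a(2*6)) = 169*((-1 + 3*(2*6)² + 12*((2*6)²)²)/(((2*6)²)*(1 + 4*(2*6)²))) = 169*((-1 + 3*12² + 12*(12²)²)/((12²)*(1 + 4*12²))) = 169*((-1 + 3*144 + 12*144²)/(144*(1 + 4*144))) = 169*((-1 + 432 + 12*20736)/(144*(1 + 576))) = 169*((1/144)*(-1 + 432 + 248832)/577) = 169*((1/144)*(1/577)*249263) = 169*(249263/83088) = 42125447/83088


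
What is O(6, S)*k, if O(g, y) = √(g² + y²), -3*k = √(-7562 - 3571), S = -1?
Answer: -I*√45769 ≈ -213.94*I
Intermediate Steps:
k = -I*√1237 (k = -√(-7562 - 3571)/3 = -I*√1237 ≈ -35.171*I)
O(6, S)*k = √(6² + (-1)²)*(-I*√1237) = √(36 + 1)*(-I*√1237) = √37*(-I*√1237) = -I*√45769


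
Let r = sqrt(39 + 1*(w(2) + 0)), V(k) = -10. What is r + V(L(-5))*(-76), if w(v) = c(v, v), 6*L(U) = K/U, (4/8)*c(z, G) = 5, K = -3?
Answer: 767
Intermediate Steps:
c(z, G) = 10 (c(z, G) = 2*5 = 10)
L(U) = -1/(2*U) (L(U) = (-3/U)/6 = -1/(2*U))
w(v) = 10
r = 7 (r = sqrt(39 + 1*(10 + 0)) = sqrt(39 + 1*10) = sqrt(39 + 10) = sqrt(49) = 7)
r + V(L(-5))*(-76) = 7 - 10*(-76) = 7 + 760 = 767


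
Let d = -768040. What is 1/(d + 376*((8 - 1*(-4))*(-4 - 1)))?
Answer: -1/790600 ≈ -1.2649e-6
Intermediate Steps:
1/(d + 376*((8 - 1*(-4))*(-4 - 1))) = 1/(-768040 + 376*((8 - 1*(-4))*(-4 - 1))) = 1/(-768040 + 376*((8 + 4)*(-5))) = 1/(-768040 + 376*(12*(-5))) = 1/(-768040 + 376*(-60)) = 1/(-768040 - 22560) = 1/(-790600) = -1/790600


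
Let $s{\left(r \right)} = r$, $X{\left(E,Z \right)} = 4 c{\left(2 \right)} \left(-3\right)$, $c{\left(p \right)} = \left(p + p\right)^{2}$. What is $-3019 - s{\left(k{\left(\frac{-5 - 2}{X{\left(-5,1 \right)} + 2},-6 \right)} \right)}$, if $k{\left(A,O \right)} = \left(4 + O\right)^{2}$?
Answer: $-3023$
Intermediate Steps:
$c{\left(p \right)} = 4 p^{2}$ ($c{\left(p \right)} = \left(2 p\right)^{2} = 4 p^{2}$)
$X{\left(E,Z \right)} = -192$ ($X{\left(E,Z \right)} = 4 \cdot 4 \cdot 2^{2} \left(-3\right) = 4 \cdot 4 \cdot 4 \left(-3\right) = 4 \cdot 16 \left(-3\right) = 64 \left(-3\right) = -192$)
$-3019 - s{\left(k{\left(\frac{-5 - 2}{X{\left(-5,1 \right)} + 2},-6 \right)} \right)} = -3019 - \left(4 - 6\right)^{2} = -3019 - \left(-2\right)^{2} = -3019 - 4 = -3023$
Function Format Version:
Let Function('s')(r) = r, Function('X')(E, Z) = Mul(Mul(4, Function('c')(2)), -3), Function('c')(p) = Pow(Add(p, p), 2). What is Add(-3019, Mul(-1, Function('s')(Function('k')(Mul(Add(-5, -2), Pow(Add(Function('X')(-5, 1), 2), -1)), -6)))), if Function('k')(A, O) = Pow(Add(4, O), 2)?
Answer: -3023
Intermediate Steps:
Function('c')(p) = Mul(4, Pow(p, 2)) (Function('c')(p) = Pow(Mul(2, p), 2) = Mul(4, Pow(p, 2)))
Function('X')(E, Z) = -192 (Function('X')(E, Z) = Mul(Mul(4, Mul(4, Pow(2, 2))), -3) = Mul(Mul(4, Mul(4, 4)), -3) = Mul(Mul(4, 16), -3) = Mul(64, -3) = -192)
Add(-3019, Mul(-1, Function('s')(Function('k')(Mul(Add(-5, -2), Pow(Add(Function('X')(-5, 1), 2), -1)), -6)))) = Add(-3019, Mul(-1, Pow(Add(4, -6), 2))) = Add(-3019, Mul(-1, Pow(-2, 2))) = Add(-3019, Mul(-1, 4)) = Add(-3019, -4) = -3023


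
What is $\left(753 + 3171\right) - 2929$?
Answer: $995$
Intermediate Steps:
$\left(753 + 3171\right) - 2929 = 3924 - 2929 = 995$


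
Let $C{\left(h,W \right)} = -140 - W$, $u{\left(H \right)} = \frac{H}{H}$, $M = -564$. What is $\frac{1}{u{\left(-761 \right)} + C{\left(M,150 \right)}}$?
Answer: $- \frac{1}{289} \approx -0.0034602$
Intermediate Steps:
$u{\left(H \right)} = 1$
$\frac{1}{u{\left(-761 \right)} + C{\left(M,150 \right)}} = \frac{1}{1 - 290} = \frac{1}{-289} = - \frac{1}{289}$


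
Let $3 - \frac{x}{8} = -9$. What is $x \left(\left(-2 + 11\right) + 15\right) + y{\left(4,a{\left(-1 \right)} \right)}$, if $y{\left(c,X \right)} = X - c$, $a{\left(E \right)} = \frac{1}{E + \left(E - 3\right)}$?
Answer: $\frac{11499}{5} \approx 2299.8$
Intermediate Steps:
$x = 96$ ($x = 24 - -72 = 24 + 72 = 96$)
$a{\left(E \right)} = \frac{1}{-3 + 2 E}$ ($a{\left(E \right)} = \frac{1}{E + \left(-3 + E\right)} = \frac{1}{-3 + 2 E}$)
$x \left(\left(-2 + 11\right) + 15\right) + y{\left(4,a{\left(-1 \right)} \right)} = 96 \left(\left(-2 + 11\right) + 15\right) + \left(\frac{1}{-3 + 2 \left(-1\right)} - 4\right) = 96 \left(9 + 15\right) - \left(4 - \frac{1}{-3 - 2}\right) = 96 \cdot 24 - \left(4 - \frac{1}{-5}\right) = 2304 - \frac{21}{5} = \frac{11499}{5}$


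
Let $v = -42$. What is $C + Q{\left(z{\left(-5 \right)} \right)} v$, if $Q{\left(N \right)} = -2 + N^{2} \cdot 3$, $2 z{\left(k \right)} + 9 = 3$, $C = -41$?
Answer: $-1091$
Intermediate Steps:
$z{\left(k \right)} = -3$ ($z{\left(k \right)} = - \frac{9}{2} + \frac{1}{2} \cdot 3 = - \frac{9}{2} + \frac{3}{2} = -3$)
$Q{\left(N \right)} = -2 + 3 N^{2}$
$C + Q{\left(z{\left(-5 \right)} \right)} v = -41 + \left(-2 + 3 \left(-3\right)^{2}\right) \left(-42\right) = -41 + \left(-2 + 3 \cdot 9\right) \left(-42\right) = -41 + \left(-2 + 27\right) \left(-42\right) = -41 + 25 \left(-42\right) = -41 - 1050 = -1091$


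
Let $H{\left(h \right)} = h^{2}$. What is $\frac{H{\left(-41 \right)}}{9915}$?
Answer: $\frac{1681}{9915} \approx 0.16954$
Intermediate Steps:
$\frac{H{\left(-41 \right)}}{9915} = \frac{\left(-41\right)^{2}}{9915} = 1681 \cdot \frac{1}{9915} = \frac{1681}{9915}$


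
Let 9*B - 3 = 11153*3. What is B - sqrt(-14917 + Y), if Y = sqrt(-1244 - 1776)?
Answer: 3718 - sqrt(-14917 + 2*I*sqrt(755)) ≈ 3717.8 - 122.14*I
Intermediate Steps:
B = 3718 (B = 1/3 + (11153*3)/9 = 1/3 + (1/9)*33459 = 1/3 + 11153/3 = 3718)
Y = 2*I*sqrt(755) (Y = sqrt(-3020) = 2*I*sqrt(755) ≈ 54.955*I)
B - sqrt(-14917 + Y) = 3718 - sqrt(-14917 + 2*I*sqrt(755))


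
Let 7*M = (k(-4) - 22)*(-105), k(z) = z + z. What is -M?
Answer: -450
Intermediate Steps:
k(z) = 2*z
M = 450 (M = ((2*(-4) - 22)*(-105))/7 = ((-8 - 22)*(-105))/7 = (-30*(-105))/7 = (⅐)*3150 = 450)
-M = -1*450 = -450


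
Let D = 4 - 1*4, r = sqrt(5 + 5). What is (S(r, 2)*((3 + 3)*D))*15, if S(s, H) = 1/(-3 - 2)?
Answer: 0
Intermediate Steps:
r = sqrt(10) ≈ 3.1623
D = 0 (D = 4 - 4 = 0)
S(s, H) = -1/5 (S(s, H) = 1/(-5) = -1/5)
(S(r, 2)*((3 + 3)*D))*15 = -(3 + 3)*0/5*15 = -6*0/5*15 = -1/5*0*15 = 0*15 = 0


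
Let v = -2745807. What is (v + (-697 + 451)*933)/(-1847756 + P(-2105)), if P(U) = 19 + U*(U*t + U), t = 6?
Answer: -991775/9723146 ≈ -0.10200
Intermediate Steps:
P(U) = 19 + 7*U² (P(U) = 19 + U*(U*6 + U) = 19 + U*(6*U + U) = 19 + U*(7*U) = 19 + 7*U²)
(v + (-697 + 451)*933)/(-1847756 + P(-2105)) = (-2745807 + (-697 + 451)*933)/(-1847756 + (19 + 7*(-2105)²)) = (-2745807 - 246*933)/(-1847756 + (19 + 7*4431025)) = (-2745807 - 229518)/(-1847756 + (19 + 31017175)) = -2975325/(-1847756 + 31017194) = -2975325/29169438 = -2975325*1/29169438 = -991775/9723146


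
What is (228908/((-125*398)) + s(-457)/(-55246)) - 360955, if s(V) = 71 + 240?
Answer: -496046664120559/1374244250 ≈ -3.6096e+5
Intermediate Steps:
s(V) = 311
(228908/((-125*398)) + s(-457)/(-55246)) - 360955 = (228908/((-125*398)) + 311/(-55246)) - 360955 = (228908/(-49750) + 311*(-1/55246)) - 360955 = (228908*(-1/49750) - 311/55246) - 360955 = (-114454/24875 - 311/55246) - 360955 = -6330861809/1374244250 - 360955 = -496046664120559/1374244250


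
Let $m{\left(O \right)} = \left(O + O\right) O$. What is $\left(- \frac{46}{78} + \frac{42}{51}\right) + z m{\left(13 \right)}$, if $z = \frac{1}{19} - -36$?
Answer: $\frac{153507335}{12597} \approx 12186.0$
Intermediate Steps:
$m{\left(O \right)} = 2 O^{2}$ ($m{\left(O \right)} = 2 O O = 2 O^{2}$)
$z = \frac{685}{19}$ ($z = \frac{1}{19} + 36 = \frac{685}{19} \approx 36.053$)
$\left(- \frac{46}{78} + \frac{42}{51}\right) + z m{\left(13 \right)} = \left(- \frac{46}{78} + \frac{42}{51}\right) + \frac{685 \cdot 2 \cdot 13^{2}}{19} = \left(\left(-46\right) \frac{1}{78} + 42 \cdot \frac{1}{51}\right) + \frac{685 \cdot 2 \cdot 169}{19} = \left(- \frac{23}{39} + \frac{14}{17}\right) + \frac{685}{19} \cdot 338 = \frac{155}{663} + \frac{231530}{19} = \frac{153507335}{12597}$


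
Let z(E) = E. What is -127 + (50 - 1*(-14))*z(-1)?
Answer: -191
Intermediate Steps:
-127 + (50 - 1*(-14))*z(-1) = -127 + (50 - 1*(-14))*(-1) = -127 + (50 + 14)*(-1) = -127 + 64*(-1) = -127 - 64 = -191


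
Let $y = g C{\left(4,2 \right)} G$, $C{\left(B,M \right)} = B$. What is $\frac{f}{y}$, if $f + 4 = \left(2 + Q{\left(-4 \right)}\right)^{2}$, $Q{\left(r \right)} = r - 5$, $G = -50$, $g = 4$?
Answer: $- \frac{9}{160} \approx -0.05625$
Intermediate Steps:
$Q{\left(r \right)} = -5 + r$
$f = 45$ ($f = -4 + \left(2 - 9\right)^{2} = -4 + \left(-7\right)^{2} = -4 + 49 = 45$)
$y = -800$ ($y = 4 \cdot 4 \left(-50\right) = 16 \left(-50\right) = -800$)
$\frac{f}{y} = \frac{45}{-800} = 45 \left(- \frac{1}{800}\right) = - \frac{9}{160}$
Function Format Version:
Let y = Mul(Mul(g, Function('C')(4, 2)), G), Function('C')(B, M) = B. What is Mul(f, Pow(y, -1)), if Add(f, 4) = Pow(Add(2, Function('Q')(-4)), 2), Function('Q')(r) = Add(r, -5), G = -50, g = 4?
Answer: Rational(-9, 160) ≈ -0.056250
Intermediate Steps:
Function('Q')(r) = Add(-5, r)
f = 45 (f = Add(-4, Pow(Add(2, Add(-5, -4)), 2)) = Add(-4, Pow(Add(2, -9), 2)) = Add(-4, Pow(-7, 2)) = Add(-4, 49) = 45)
y = -800 (y = Mul(Mul(4, 4), -50) = Mul(16, -50) = -800)
Mul(f, Pow(y, -1)) = Mul(45, Pow(-800, -1)) = Mul(45, Rational(-1, 800)) = Rational(-9, 160)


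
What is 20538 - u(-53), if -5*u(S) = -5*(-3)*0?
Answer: 20538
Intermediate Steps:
u(S) = 0 (u(S) = -(-5*(-3))*0/5 = -3*0 = -1/5*0 = 0)
20538 - u(-53) = 20538 - 1*0 = 20538 + 0 = 20538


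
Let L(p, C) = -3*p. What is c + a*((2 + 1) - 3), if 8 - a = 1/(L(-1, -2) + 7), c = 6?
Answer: 6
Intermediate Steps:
a = 79/10 (a = 8 - 1/(-3*(-1) + 7) = 8 - 1/(3 + 7) = 8 - 1/10 = 8 - 1*⅒ = 8 - ⅒ = 79/10 ≈ 7.9000)
c + a*((2 + 1) - 3) = 6 + 79*((2 + 1) - 3)/10 = 6 + 79*(3 - 3)/10 = 6 + (79/10)*0 = 6 + 0 = 6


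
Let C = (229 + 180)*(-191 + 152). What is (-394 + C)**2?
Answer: 267159025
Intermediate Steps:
C = -15951 (C = 409*(-39) = -15951)
(-394 + C)**2 = (-394 - 15951)**2 = (-16345)**2 = 267159025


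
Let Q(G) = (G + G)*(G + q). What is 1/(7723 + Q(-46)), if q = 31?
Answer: 1/9103 ≈ 0.00010985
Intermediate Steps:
Q(G) = 2*G*(31 + G) (Q(G) = (G + G)*(G + 31) = (2*G)*(31 + G) = 2*G*(31 + G))
1/(7723 + Q(-46)) = 1/(7723 + 2*(-46)*(31 - 46)) = 1/(7723 + 2*(-46)*(-15)) = 1/(7723 + 1380) = 1/9103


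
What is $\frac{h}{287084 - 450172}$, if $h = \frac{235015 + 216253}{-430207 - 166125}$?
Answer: $\frac{112817}{24313648304} \approx 4.6401 \cdot 10^{-6}$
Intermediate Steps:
$h = - \frac{112817}{149083}$ ($h = \frac{451268}{-596332} = 451268 \left(- \frac{1}{596332}\right) = - \frac{112817}{149083} \approx -0.75674$)
$\frac{h}{287084 - 450172} = - \frac{112817}{149083 \left(287084 - 450172\right)} = - \frac{112817}{149083 \left(-163088\right)} = \left(- \frac{112817}{149083}\right) \left(- \frac{1}{163088}\right) = \frac{112817}{24313648304}$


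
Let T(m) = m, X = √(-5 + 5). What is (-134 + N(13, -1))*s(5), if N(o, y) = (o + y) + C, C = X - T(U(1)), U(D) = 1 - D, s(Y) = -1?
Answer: 122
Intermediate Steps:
X = 0 (X = √0 = 0)
C = 0 (C = 0 - (1 - 1*1) = 0 - (1 - 1) = 0 - 1*0 = 0 + 0 = 0)
N(o, y) = o + y (N(o, y) = (o + y) + 0 = o + y)
(-134 + N(13, -1))*s(5) = (-134 + (13 - 1))*(-1) = (-134 + 12)*(-1) = -122*(-1) = 122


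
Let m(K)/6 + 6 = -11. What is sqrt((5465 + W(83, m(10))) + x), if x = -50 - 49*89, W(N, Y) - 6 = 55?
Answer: sqrt(1115) ≈ 33.392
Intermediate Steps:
m(K) = -102 (m(K) = -36 + 6*(-11) = -36 - 66 = -102)
W(N, Y) = 61 (W(N, Y) = 6 + 55 = 61)
x = -4411 (x = -50 - 4361 = -4411)
sqrt((5465 + W(83, m(10))) + x) = sqrt((5465 + 61) - 4411) = sqrt(5526 - 4411) = sqrt(1115)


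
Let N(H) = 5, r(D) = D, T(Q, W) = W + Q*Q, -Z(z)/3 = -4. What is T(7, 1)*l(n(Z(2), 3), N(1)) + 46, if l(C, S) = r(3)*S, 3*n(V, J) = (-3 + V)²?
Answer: 796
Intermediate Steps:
Z(z) = 12 (Z(z) = -3*(-4) = 12)
T(Q, W) = W + Q²
n(V, J) = (-3 + V)²/3
l(C, S) = 3*S
T(7, 1)*l(n(Z(2), 3), N(1)) + 46 = (1 + 7²)*(3*5) + 46 = (1 + 49)*15 + 46 = 50*15 + 46 = 750 + 46 = 796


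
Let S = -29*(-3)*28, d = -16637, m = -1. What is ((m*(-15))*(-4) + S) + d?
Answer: -14261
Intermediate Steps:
S = 2436 (S = 87*28 = 2436)
((m*(-15))*(-4) + S) + d = (-1*(-15)*(-4) + 2436) - 16637 = (15*(-4) + 2436) - 16637 = (-60 + 2436) - 16637 = 2376 - 16637 = -14261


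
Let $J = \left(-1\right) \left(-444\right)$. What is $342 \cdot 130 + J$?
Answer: $44904$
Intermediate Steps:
$J = 444$
$342 \cdot 130 + J = 342 \cdot 130 + 444 = 44460 + 444 = 44904$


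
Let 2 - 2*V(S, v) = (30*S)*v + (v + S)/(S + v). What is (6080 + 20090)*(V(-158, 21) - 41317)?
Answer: 221228095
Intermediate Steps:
V(S, v) = ½ - 15*S*v (V(S, v) = 1 - ((30*S)*v + (v + S)/(S + v))/2 = 1 - (30*S*v + (S + v)/(S + v))/2 = 1 - (30*S*v + 1)/2 = 1 - (1 + 30*S*v)/2 = 1 + (-½ - 15*S*v) = ½ - 15*S*v)
(6080 + 20090)*(V(-158, 21) - 41317) = (6080 + 20090)*((½ - 15*(-158)*21) - 41317) = 26170*((½ + 49770) - 41317) = 26170*(99541/2 - 41317) = 26170*(16907/2) = 221228095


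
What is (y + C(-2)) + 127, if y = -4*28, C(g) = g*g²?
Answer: 7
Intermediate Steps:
C(g) = g³
y = -112
(y + C(-2)) + 127 = (-112 + (-2)³) + 127 = (-112 - 8) + 127 = -120 + 127 = 7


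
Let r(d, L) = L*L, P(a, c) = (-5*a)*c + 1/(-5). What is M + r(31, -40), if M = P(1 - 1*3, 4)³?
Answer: 8080599/125 ≈ 64645.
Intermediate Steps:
P(a, c) = -⅕ - 5*a*c (P(a, c) = -5*a*c - ⅕ = -⅕ - 5*a*c)
r(d, L) = L²
M = 7880599/125 (M = (-⅕ - 5*(1 - 1*3)*4)³ = (-⅕ - 5*(1 - 3)*4)³ = (-⅕ - 5*(-2)*4)³ = (-⅕ + 40)³ = (199/5)³ = 7880599/125 ≈ 63045.)
M + r(31, -40) = 7880599/125 + (-40)² = 7880599/125 + 1600 = 8080599/125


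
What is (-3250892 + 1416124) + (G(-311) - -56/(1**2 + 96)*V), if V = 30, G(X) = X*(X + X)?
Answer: -159206942/97 ≈ -1.6413e+6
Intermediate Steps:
G(X) = 2*X**2 (G(X) = X*(2*X) = 2*X**2)
(-3250892 + 1416124) + (G(-311) - -56/(1**2 + 96)*V) = (-3250892 + 1416124) + (2*(-311)**2 - -56/(1**2 + 96)*30) = -1834768 + (2*96721 - -56/(1 + 96)*30) = -1834768 + (193442 - -56/97*30) = -1834768 + (193442 - (1/97)*(-56)*30) = -1834768 + (193442 - (-56)*30/97) = -1834768 + (193442 - 1*(-1680/97)) = -1834768 + (193442 + 1680/97) = -1834768 + 18765554/97 = -159206942/97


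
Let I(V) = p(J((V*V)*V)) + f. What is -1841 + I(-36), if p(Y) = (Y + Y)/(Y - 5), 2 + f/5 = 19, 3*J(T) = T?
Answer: -27286988/15557 ≈ -1754.0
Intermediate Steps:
J(T) = T/3
f = 85 (f = -10 + 5*19 = -10 + 95 = 85)
p(Y) = 2*Y/(-5 + Y) (p(Y) = (2*Y)/(-5 + Y) = 2*Y/(-5 + Y))
I(V) = 85 + 2*V³/(3*(-5 + V³/3)) (I(V) = 2*(((V*V)*V)/3)/(-5 + ((V*V)*V)/3) + 85 = 2*((V²*V)/3)/(-5 + (V²*V)/3) + 85 = 2*(V³/3)/(-5 + V³/3) + 85 = 2*V³/(3*(-5 + V³/3)) + 85 = 85 + 2*V³/(3*(-5 + V³/3)))
-1841 + I(-36) = -1841 + 3*(-425 + 29*(-36)³)/(-15 + (-36)³) = -1841 + 3*(-425 + 29*(-46656))/(-15 - 46656) = -1841 + 3*(-425 - 1353024)/(-46671) = -1841 + 3*(-1/46671)*(-1353449) = -1841 + 1353449/15557 = -27286988/15557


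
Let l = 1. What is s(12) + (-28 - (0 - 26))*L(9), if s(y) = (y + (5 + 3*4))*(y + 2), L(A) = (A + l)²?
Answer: 206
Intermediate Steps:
L(A) = (1 + A)² (L(A) = (A + 1)² = (1 + A)²)
s(y) = (2 + y)*(17 + y) (s(y) = (y + (5 + 12))*(2 + y) = (y + 17)*(2 + y) = (17 + y)*(2 + y) = (2 + y)*(17 + y))
s(12) + (-28 - (0 - 26))*L(9) = (34 + 12² + 19*12) + (-28 - (0 - 26))*(1 + 9)² = (34 + 144 + 228) + (-28 - 1*(-26))*10² = 406 + (-28 + 26)*100 = 406 - 2*100 = 406 - 200 = 206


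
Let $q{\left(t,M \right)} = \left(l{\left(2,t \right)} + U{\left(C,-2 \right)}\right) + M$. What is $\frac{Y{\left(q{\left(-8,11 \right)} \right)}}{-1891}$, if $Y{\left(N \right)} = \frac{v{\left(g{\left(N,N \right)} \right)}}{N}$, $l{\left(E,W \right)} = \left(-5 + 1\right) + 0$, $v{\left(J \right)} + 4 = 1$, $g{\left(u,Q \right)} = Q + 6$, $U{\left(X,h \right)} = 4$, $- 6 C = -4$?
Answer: $\frac{3}{20801} \approx 0.00014422$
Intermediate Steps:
$C = \frac{2}{3}$ ($C = \left(- \frac{1}{6}\right) \left(-4\right) = \frac{2}{3} \approx 0.66667$)
$g{\left(u,Q \right)} = 6 + Q$
$v{\left(J \right)} = -3$ ($v{\left(J \right)} = -4 + 1 = -3$)
$l{\left(E,W \right)} = -4$ ($l{\left(E,W \right)} = -4 + 0 = -4$)
$q{\left(t,M \right)} = M$ ($q{\left(t,M \right)} = \left(-4 + 4\right) + M = 0 + M = M$)
$Y{\left(N \right)} = - \frac{3}{N}$
$\frac{Y{\left(q{\left(-8,11 \right)} \right)}}{-1891} = \frac{\left(-3\right) \frac{1}{11}}{-1891} = \left(-3\right) \frac{1}{11} \left(- \frac{1}{1891}\right) = \left(- \frac{3}{11}\right) \left(- \frac{1}{1891}\right) = \frac{3}{20801}$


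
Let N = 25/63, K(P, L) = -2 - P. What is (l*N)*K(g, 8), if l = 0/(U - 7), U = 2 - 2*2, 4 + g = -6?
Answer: 0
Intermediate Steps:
g = -10 (g = -4 - 6 = -10)
U = -2 (U = 2 - 4 = -2)
N = 25/63 (N = 25*(1/63) = 25/63 ≈ 0.39683)
l = 0 (l = 0/(-2 - 7) = 0/(-9) = -⅑*0 = 0)
(l*N)*K(g, 8) = (0*(25/63))*(-2 - 1*(-10)) = 0*(-2 + 10) = 0*8 = 0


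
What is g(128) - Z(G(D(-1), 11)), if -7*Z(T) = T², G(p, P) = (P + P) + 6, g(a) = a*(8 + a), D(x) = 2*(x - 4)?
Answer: 17520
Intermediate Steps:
D(x) = -8 + 2*x (D(x) = 2*(-4 + x) = -8 + 2*x)
G(p, P) = 6 + 2*P (G(p, P) = 2*P + 6 = 6 + 2*P)
Z(T) = -T²/7
g(128) - Z(G(D(-1), 11)) = 128*(8 + 128) - (-1)*(6 + 2*11)²/7 = 128*136 - (-1)*(6 + 22)²/7 = 17408 - (-1)*28²/7 = 17408 - (-1)*784/7 = 17408 - 1*(-112) = 17408 + 112 = 17520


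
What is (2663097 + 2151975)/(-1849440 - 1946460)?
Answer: -401256/316325 ≈ -1.2685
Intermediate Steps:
(2663097 + 2151975)/(-1849440 - 1946460) = 4815072/(-3795900) = 4815072*(-1/3795900) = -401256/316325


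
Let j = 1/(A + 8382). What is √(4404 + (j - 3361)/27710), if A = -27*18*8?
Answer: √17073184970783089995/62264370 ≈ 66.362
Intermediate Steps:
A = -3888 (A = -486*8 = -3888)
j = 1/4494 (j = 1/(-3888 + 8382) = 1/4494 ≈ 0.00022252)
√(4404 + (j - 3361)/27710) = √(4404 + (1/4494 - 3361)/27710) = √(4404 - 15104333/4494*1/27710) = √(4404 - 15104333/124528740) = √(548409466627/124528740) = √17073184970783089995/62264370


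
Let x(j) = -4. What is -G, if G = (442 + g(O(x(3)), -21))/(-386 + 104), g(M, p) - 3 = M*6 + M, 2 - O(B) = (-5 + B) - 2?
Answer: 268/141 ≈ 1.9007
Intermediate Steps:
O(B) = 9 - B (O(B) = 2 - ((-5 + B) - 2) = 2 - (-7 + B) = 2 + (7 - B) = 9 - B)
g(M, p) = 3 + 7*M (g(M, p) = 3 + (M*6 + M) = 3 + (6*M + M) = 3 + 7*M)
G = -268/141 (G = (442 + (3 + 7*(9 - 1*(-4))))/(-386 + 104) = (442 + (3 + 7*(9 + 4)))/(-282) = (442 + (3 + 7*13))*(-1/282) = (442 + (3 + 91))*(-1/282) = (442 + 94)*(-1/282) = 536*(-1/282) = -268/141 ≈ -1.9007)
-G = -1*(-268/141) = 268/141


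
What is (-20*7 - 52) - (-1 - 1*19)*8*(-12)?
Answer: -2112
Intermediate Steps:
(-20*7 - 52) - (-1 - 1*19)*8*(-12) = (-140 - 52) - (-1 - 19)*8*(-12) = -192 - (-20*8)*(-12) = -192 - (-160)*(-12) = -192 - 1*1920 = -192 - 1920 = -2112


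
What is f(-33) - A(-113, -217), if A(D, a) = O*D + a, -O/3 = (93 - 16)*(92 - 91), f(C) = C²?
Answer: -24797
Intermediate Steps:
O = -231 (O = -3*(93 - 16)*(92 - 91) = -231 ≈ -231.00)
A(D, a) = a - 231*D (A(D, a) = -231*D + a = a - 231*D)
f(-33) - A(-113, -217) = (-33)² - (-217 - 231*(-113)) = 1089 - (-217 + 26103) = 1089 - 1*25886 = 1089 - 25886 = -24797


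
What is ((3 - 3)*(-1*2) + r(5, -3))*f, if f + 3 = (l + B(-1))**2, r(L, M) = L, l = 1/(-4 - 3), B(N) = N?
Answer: -415/49 ≈ -8.4694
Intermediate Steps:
l = -1/7 (l = 1/(-7) = -1/7 ≈ -0.14286)
f = -83/49 (f = -3 + (-1/7 - 1)**2 = -3 + (-8/7)**2 = -3 + 64/49 = -83/49 ≈ -1.6939)
((3 - 3)*(-1*2) + r(5, -3))*f = ((3 - 3)*(-1*2) + 5)*(-83/49) = (0*(-2) + 5)*(-83/49) = (0 + 5)*(-83/49) = 5*(-83/49) = -415/49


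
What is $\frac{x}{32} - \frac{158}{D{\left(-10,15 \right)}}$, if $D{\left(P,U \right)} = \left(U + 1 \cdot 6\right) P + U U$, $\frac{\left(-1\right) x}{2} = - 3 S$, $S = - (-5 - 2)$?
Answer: $- \frac{2213}{240} \approx -9.2208$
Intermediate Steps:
$S = 7$ ($S = \left(-1\right) \left(-7\right) = 7$)
$x = 42$ ($x = - 2 \left(\left(-3\right) 7\right) = \left(-2\right) \left(-21\right) = 42$)
$D{\left(P,U \right)} = U^{2} + P \left(6 + U\right)$ ($D{\left(P,U \right)} = \left(U + 6\right) P + U^{2} = \left(6 + U\right) P + U^{2} = P \left(6 + U\right) + U^{2} = U^{2} + P \left(6 + U\right)$)
$\frac{x}{32} - \frac{158}{D{\left(-10,15 \right)}} = \frac{42}{32} - \frac{158}{15^{2} + 6 \left(-10\right) - 150} = 42 \cdot \frac{1}{32} - \frac{158}{225 - 60 - 150} = \frac{21}{16} - \frac{158}{15} = - \frac{2213}{240}$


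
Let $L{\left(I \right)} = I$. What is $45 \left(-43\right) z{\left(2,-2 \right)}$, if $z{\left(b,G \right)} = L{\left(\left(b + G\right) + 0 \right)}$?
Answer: $0$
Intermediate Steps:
$z{\left(b,G \right)} = G + b$ ($z{\left(b,G \right)} = \left(b + G\right) + 0 = \left(G + b\right) + 0 = G + b$)
$45 \left(-43\right) z{\left(2,-2 \right)} = 45 \left(-43\right) \left(-2 + 2\right) = \left(-1935\right) 0 = 0$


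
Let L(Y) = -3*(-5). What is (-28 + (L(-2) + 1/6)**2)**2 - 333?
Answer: 52464961/1296 ≈ 40482.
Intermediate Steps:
L(Y) = 15
(-28 + (L(-2) + 1/6)**2)**2 - 333 = (-28 + (15 + 1/6)**2)**2 - 333 = (-28 + (91/6)**2)**2 - 333 = (-28 + 8281/36)**2 - 333 = (7273/36)**2 - 333 = 52896529/1296 - 333 = 52464961/1296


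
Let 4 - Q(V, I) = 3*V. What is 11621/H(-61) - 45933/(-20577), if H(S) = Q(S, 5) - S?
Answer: 83505567/1701032 ≈ 49.091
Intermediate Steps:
Q(V, I) = 4 - 3*V
H(S) = 4 - 4*S (H(S) = (4 - 3*S) - S = 4 - 4*S)
11621/H(-61) - 45933/(-20577) = 11621/(4 - 4*(-61)) - 45933/(-20577) = 11621/(4 + 244) - 45933*(-1/20577) = 11621/248 + 15311/6859 = 83505567/1701032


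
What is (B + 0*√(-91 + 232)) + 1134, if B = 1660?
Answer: 2794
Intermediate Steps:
(B + 0*√(-91 + 232)) + 1134 = (1660 + 0*√(-91 + 232)) + 1134 = (1660 + 0*√141) + 1134 = (1660 + 0) + 1134 = 1660 + 1134 = 2794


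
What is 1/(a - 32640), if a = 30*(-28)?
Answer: -1/33480 ≈ -2.9869e-5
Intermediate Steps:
a = -840
1/(a - 32640) = 1/(-840 - 32640) = 1/(-33480) = -1/33480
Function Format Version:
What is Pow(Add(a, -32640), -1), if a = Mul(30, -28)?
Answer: Rational(-1, 33480) ≈ -2.9869e-5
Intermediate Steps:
a = -840
Pow(Add(a, -32640), -1) = Pow(Add(-840, -32640), -1) = Pow(-33480, -1) = Rational(-1, 33480)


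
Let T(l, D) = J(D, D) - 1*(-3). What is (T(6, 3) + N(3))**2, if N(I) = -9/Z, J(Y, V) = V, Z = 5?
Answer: 441/25 ≈ 17.640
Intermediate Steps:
T(l, D) = 3 + D (T(l, D) = D - 1*(-3) = D + 3 = 3 + D)
N(I) = -9/5
(T(6, 3) + N(3))**2 = ((3 + 3) - 9/5)**2 = (6 - 9/5)**2 = (21/5)**2 = 441/25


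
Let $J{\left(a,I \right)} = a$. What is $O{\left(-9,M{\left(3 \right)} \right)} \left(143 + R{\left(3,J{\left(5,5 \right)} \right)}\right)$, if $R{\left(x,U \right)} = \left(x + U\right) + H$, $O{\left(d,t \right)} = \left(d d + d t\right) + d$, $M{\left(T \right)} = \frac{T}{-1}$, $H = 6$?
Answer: $15543$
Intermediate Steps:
$M{\left(T \right)} = - T$ ($M{\left(T \right)} = T \left(-1\right) = - T$)
$O{\left(d,t \right)} = d + d^{2} + d t$ ($O{\left(d,t \right)} = \left(d^{2} + d t\right) + d = d + d^{2} + d t$)
$R{\left(x,U \right)} = 6 + U + x$ ($R{\left(x,U \right)} = \left(x + U\right) + 6 = \left(U + x\right) + 6 = 6 + U + x$)
$O{\left(-9,M{\left(3 \right)} \right)} \left(143 + R{\left(3,J{\left(5,5 \right)} \right)}\right) = - 9 \left(1 - 9 - 3\right) \left(143 + \left(6 + 5 + 3\right)\right) = - 9 \left(1 - 9 - 3\right) \left(143 + 14\right) = \left(-9\right) \left(-11\right) 157 = 99 \cdot 157 = 15543$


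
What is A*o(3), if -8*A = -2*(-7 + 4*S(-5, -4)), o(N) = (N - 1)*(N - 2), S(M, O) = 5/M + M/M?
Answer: -7/2 ≈ -3.5000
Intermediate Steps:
S(M, O) = 1 + 5/M (S(M, O) = 5/M + 1 = 1 + 5/M)
o(N) = (-1 + N)*(-2 + N)
A = -7/4 (A = -(-1)*(-7 + 4*((5 - 5)/(-5)))/4 = -(-1)*(-7 + 4*(-1/5*0))/4 = -(-1)*(-7 + 4*0)/4 = -(-1)*(-7 + 0)/4 = -(-1)*(-7)/4 = -1/8*14 = -7/4 ≈ -1.7500)
A*o(3) = -7*(2 + 3**2 - 3*3)/4 = -7*(2 + 9 - 9)/4 = -7/4*2 = -7/2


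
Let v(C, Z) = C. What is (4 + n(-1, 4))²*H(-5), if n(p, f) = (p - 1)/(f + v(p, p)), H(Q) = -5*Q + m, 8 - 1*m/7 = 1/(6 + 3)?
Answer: 72200/81 ≈ 891.36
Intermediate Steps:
m = 497/9 (m = 56 - 7/(6 + 3) = 56 - 7/9 = 497/9 ≈ 55.222)
H(Q) = 497/9 - 5*Q (H(Q) = -5*Q + 497/9 = 497/9 - 5*Q)
n(p, f) = (-1 + p)/(f + p) (n(p, f) = (p - 1)/(f + p) = (-1 + p)/(f + p))
(4 + n(-1, 4))²*H(-5) = (4 + (-1 - 1)/(4 - 1))²*(497/9 - 5*(-5)) = (4 - 2/3)²*(497/9 + 25) = (4 + (⅓)*(-2))²*(722/9) = (4 - ⅔)²*(722/9) = (10/3)²*(722/9) = (100/9)*(722/9) = 72200/81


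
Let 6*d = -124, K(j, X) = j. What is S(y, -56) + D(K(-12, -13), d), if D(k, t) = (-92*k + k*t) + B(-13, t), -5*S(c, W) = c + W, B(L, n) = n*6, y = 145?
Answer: 6051/5 ≈ 1210.2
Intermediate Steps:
d = -62/3 (d = (⅙)*(-124) = -62/3 ≈ -20.667)
B(L, n) = 6*n
S(c, W) = -W/5 - c/5 (S(c, W) = -(c + W)/5 = -(W + c)/5 = -W/5 - c/5)
D(k, t) = -92*k + 6*t + k*t (D(k, t) = (-92*k + k*t) + 6*t = -92*k + 6*t + k*t)
S(y, -56) + D(K(-12, -13), d) = (-⅕*(-56) - ⅕*145) + (-92*(-12) + 6*(-62/3) - 12*(-62/3)) = (56/5 - 29) + (1104 - 124 + 248) = -89/5 + 1228 = 6051/5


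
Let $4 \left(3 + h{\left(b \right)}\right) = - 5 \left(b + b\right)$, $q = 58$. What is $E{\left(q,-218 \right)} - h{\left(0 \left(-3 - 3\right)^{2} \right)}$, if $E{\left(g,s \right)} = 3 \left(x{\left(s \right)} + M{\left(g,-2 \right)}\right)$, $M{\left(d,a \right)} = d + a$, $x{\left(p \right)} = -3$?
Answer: $162$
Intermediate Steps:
$M{\left(d,a \right)} = a + d$
$h{\left(b \right)} = -3 - \frac{5 b}{2}$ ($h{\left(b \right)} = -3 + \frac{\left(-5\right) \left(b + b\right)}{4} = -3 + \frac{\left(-5\right) 2 b}{4} = -3 + \frac{\left(-10\right) b}{4} = -3 - \frac{5 b}{2}$)
$E{\left(g,s \right)} = -15 + 3 g$ ($E{\left(g,s \right)} = 3 \left(-3 + \left(-2 + g\right)\right) = 3 \left(-5 + g\right) = -15 + 3 g$)
$E{\left(q,-218 \right)} - h{\left(0 \left(-3 - 3\right)^{2} \right)} = \left(-15 + 3 \cdot 58\right) - \left(-3 - \frac{5 \cdot 0 \left(-3 - 3\right)^{2}}{2}\right) = \left(-15 + 174\right) - \left(-3 - \frac{5 \cdot 0 \left(-6\right)^{2}}{2}\right) = 159 - \left(-3 - \frac{5 \cdot 0 \cdot 36}{2}\right) = 159 - \left(-3 - 0\right) = 159 - \left(-3 + 0\right) = 159 - -3 = 159 + 3 = 162$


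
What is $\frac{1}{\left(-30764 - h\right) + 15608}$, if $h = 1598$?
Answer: $- \frac{1}{16754} \approx -5.9687 \cdot 10^{-5}$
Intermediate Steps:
$\frac{1}{\left(-30764 - h\right) + 15608} = \frac{1}{\left(-30764 - 1598\right) + 15608} = \frac{1}{-32362 + 15608} = \frac{1}{-16754} = - \frac{1}{16754}$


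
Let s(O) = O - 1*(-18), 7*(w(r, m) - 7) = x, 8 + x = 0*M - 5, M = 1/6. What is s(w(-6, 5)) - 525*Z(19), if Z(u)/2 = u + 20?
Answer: -286488/7 ≈ -40927.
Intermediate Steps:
Z(u) = 40 + 2*u (Z(u) = 2*(u + 20) = 2*(20 + u) = 40 + 2*u)
M = 1/6 ≈ 0.16667
x = -13 (x = -8 + (0*(1/6) - 5) = -8 + (0 - 5) = -8 - 5 = -13)
w(r, m) = 36/7 (w(r, m) = 7 + (1/7)*(-13) = 7 - 13/7 = 36/7)
s(O) = 18 + O (s(O) = O + 18 = 18 + O)
s(w(-6, 5)) - 525*Z(19) = (18 + 36/7) - 525*(40 + 2*19) = 162/7 - 525*(40 + 38) = 162/7 - 525*78 = 162/7 - 40950 = -286488/7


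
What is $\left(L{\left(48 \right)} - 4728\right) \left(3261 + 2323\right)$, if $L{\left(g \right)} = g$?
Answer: $-26133120$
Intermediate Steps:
$\left(L{\left(48 \right)} - 4728\right) \left(3261 + 2323\right) = \left(48 - 4728\right) \left(3261 + 2323\right) = \left(-4680\right) 5584 = -26133120$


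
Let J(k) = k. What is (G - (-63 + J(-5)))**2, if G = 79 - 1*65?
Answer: 6724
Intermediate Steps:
G = 14 (G = 79 - 65 = 14)
(G - (-63 + J(-5)))**2 = (14 - (-63 - 5))**2 = (14 - 1*(-68))**2 = (14 + 68)**2 = 82**2 = 6724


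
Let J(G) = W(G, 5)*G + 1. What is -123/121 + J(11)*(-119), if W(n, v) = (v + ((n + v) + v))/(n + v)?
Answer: -2175233/968 ≈ -2247.1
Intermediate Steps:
W(n, v) = (n + 3*v)/(n + v) (W(n, v) = (v + (n + 2*v))/(n + v) = (n + 3*v)/(n + v))
J(G) = 1 + G*(15 + G)/(5 + G) (J(G) = ((G + 3*5)/(G + 5))*G + 1 = ((G + 15)/(5 + G))*G + 1 = ((15 + G)/(5 + G))*G + 1 = G*(15 + G)/(5 + G) + 1 = 1 + G*(15 + G)/(5 + G))
-123/121 + J(11)*(-119) = -123/121 + ((5 + 11 + 11*(15 + 11))/(5 + 11))*(-119) = -123*1/121 + ((5 + 11 + 11*26)/16)*(-119) = -123/121 + ((5 + 11 + 286)/16)*(-119) = -123/121 + ((1/16)*302)*(-119) = -123/121 + (151/8)*(-119) = -123/121 - 17969/8 = -2175233/968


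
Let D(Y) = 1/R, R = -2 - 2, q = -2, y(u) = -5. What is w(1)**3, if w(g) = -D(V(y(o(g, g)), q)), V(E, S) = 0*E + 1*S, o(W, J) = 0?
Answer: 1/64 ≈ 0.015625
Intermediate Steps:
R = -4
V(E, S) = S (V(E, S) = 0 + S = S)
D(Y) = -1/4 (D(Y) = 1/(-4) = -1/4)
w(g) = 1/4 (w(g) = -1*(-1/4) = 1/4)
w(1)**3 = (1/4)**3 = 1/64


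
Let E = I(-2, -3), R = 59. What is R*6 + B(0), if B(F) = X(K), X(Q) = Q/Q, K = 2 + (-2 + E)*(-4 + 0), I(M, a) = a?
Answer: 355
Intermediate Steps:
E = -3
K = 22 (K = 2 + (-2 - 3)*(-4 + 0) = 2 - 5*(-4) = 2 + 20 = 22)
X(Q) = 1
B(F) = 1
R*6 + B(0) = 59*6 + 1 = 354 + 1 = 355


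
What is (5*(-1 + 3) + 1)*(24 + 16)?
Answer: 440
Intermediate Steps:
(5*(-1 + 3) + 1)*(24 + 16) = (5*2 + 1)*40 = (10 + 1)*40 = 11*40 = 440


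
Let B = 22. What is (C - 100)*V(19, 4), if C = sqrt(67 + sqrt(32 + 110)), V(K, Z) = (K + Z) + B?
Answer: -4500 + 45*sqrt(67 + sqrt(142)) ≈ -4100.2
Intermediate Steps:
V(K, Z) = 22 + K + Z (V(K, Z) = (K + Z) + 22 = 22 + K + Z)
C = sqrt(67 + sqrt(142)) ≈ 8.8835
(C - 100)*V(19, 4) = (sqrt(67 + sqrt(142)) - 100)*(22 + 19 + 4) = (-100 + sqrt(67 + sqrt(142)))*45 = -4500 + 45*sqrt(67 + sqrt(142))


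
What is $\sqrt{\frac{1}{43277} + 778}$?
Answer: $\frac{\sqrt{1457115254439}}{43277} \approx 27.893$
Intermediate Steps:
$\sqrt{\frac{1}{43277} + 778} = \sqrt{\frac{33669507}{43277}} = \frac{\sqrt{1457115254439}}{43277}$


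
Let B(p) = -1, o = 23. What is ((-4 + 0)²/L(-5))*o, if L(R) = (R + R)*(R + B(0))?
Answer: 92/15 ≈ 6.1333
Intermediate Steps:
L(R) = 2*R*(-1 + R) (L(R) = (R + R)*(R - 1) = (2*R)*(-1 + R) = 2*R*(-1 + R))
((-4 + 0)²/L(-5))*o = ((-4 + 0)²/((2*(-5)*(-1 - 5))))*23 = ((-4)²/((2*(-5)*(-6))))*23 = (16/60)*23 = (16*(1/60))*23 = (4/15)*23 = 92/15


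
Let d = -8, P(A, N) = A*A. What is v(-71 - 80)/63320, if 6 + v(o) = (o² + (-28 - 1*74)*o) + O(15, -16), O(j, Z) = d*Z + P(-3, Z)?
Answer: 19167/31660 ≈ 0.60540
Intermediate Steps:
P(A, N) = A²
O(j, Z) = 9 - 8*Z (O(j, Z) = -8*Z + (-3)² = -8*Z + 9 = 9 - 8*Z)
v(o) = 131 + o² - 102*o (v(o) = -6 + ((o² + (-28 - 1*74)*o) + (9 - 8*(-16))) = -6 + ((o² + (-28 - 74)*o) + (9 + 128)) = -6 + ((o² - 102*o) + 137) = -6 + (137 + o² - 102*o) = 131 + o² - 102*o)
v(-71 - 80)/63320 = (131 + (-71 - 80)² - 102*(-71 - 80))/63320 = (131 + (-151)² - 102*(-151))*(1/63320) = (131 + 22801 + 15402)*(1/63320) = 38334*(1/63320) = 19167/31660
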